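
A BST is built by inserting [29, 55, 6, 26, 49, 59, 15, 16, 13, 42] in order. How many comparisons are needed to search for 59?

Search path for 59: 29 -> 55 -> 59
Found: True
Comparisons: 3


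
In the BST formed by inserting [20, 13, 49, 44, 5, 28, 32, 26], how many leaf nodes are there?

Tree built from: [20, 13, 49, 44, 5, 28, 32, 26]
Tree (level-order array): [20, 13, 49, 5, None, 44, None, None, None, 28, None, 26, 32]
Rule: A leaf has 0 children.
Per-node child counts:
  node 20: 2 child(ren)
  node 13: 1 child(ren)
  node 5: 0 child(ren)
  node 49: 1 child(ren)
  node 44: 1 child(ren)
  node 28: 2 child(ren)
  node 26: 0 child(ren)
  node 32: 0 child(ren)
Matching nodes: [5, 26, 32]
Count of leaf nodes: 3


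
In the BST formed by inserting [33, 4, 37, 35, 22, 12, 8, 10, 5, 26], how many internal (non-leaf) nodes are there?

Tree built from: [33, 4, 37, 35, 22, 12, 8, 10, 5, 26]
Tree (level-order array): [33, 4, 37, None, 22, 35, None, 12, 26, None, None, 8, None, None, None, 5, 10]
Rule: An internal node has at least one child.
Per-node child counts:
  node 33: 2 child(ren)
  node 4: 1 child(ren)
  node 22: 2 child(ren)
  node 12: 1 child(ren)
  node 8: 2 child(ren)
  node 5: 0 child(ren)
  node 10: 0 child(ren)
  node 26: 0 child(ren)
  node 37: 1 child(ren)
  node 35: 0 child(ren)
Matching nodes: [33, 4, 22, 12, 8, 37]
Count of internal (non-leaf) nodes: 6


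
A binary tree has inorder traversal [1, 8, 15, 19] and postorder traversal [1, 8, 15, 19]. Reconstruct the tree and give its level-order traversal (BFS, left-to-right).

Inorder:   [1, 8, 15, 19]
Postorder: [1, 8, 15, 19]
Algorithm: postorder visits root last, so walk postorder right-to-left;
each value is the root of the current inorder slice — split it at that
value, recurse on the right subtree first, then the left.
Recursive splits:
  root=19; inorder splits into left=[1, 8, 15], right=[]
  root=15; inorder splits into left=[1, 8], right=[]
  root=8; inorder splits into left=[1], right=[]
  root=1; inorder splits into left=[], right=[]
Reconstructed level-order: [19, 15, 8, 1]


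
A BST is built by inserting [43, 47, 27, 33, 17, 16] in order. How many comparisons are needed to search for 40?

Search path for 40: 43 -> 27 -> 33
Found: False
Comparisons: 3


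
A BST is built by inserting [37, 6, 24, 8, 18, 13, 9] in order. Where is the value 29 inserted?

Starting tree (level order): [37, 6, None, None, 24, 8, None, None, 18, 13, None, 9]
Insertion path: 37 -> 6 -> 24
Result: insert 29 as right child of 24
Final tree (level order): [37, 6, None, None, 24, 8, 29, None, 18, None, None, 13, None, 9]


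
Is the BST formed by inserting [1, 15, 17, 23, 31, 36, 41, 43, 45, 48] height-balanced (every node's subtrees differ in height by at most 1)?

Tree (level-order array): [1, None, 15, None, 17, None, 23, None, 31, None, 36, None, 41, None, 43, None, 45, None, 48]
Definition: a tree is height-balanced if, at every node, |h(left) - h(right)| <= 1 (empty subtree has height -1).
Bottom-up per-node check:
  node 48: h_left=-1, h_right=-1, diff=0 [OK], height=0
  node 45: h_left=-1, h_right=0, diff=1 [OK], height=1
  node 43: h_left=-1, h_right=1, diff=2 [FAIL (|-1-1|=2 > 1)], height=2
  node 41: h_left=-1, h_right=2, diff=3 [FAIL (|-1-2|=3 > 1)], height=3
  node 36: h_left=-1, h_right=3, diff=4 [FAIL (|-1-3|=4 > 1)], height=4
  node 31: h_left=-1, h_right=4, diff=5 [FAIL (|-1-4|=5 > 1)], height=5
  node 23: h_left=-1, h_right=5, diff=6 [FAIL (|-1-5|=6 > 1)], height=6
  node 17: h_left=-1, h_right=6, diff=7 [FAIL (|-1-6|=7 > 1)], height=7
  node 15: h_left=-1, h_right=7, diff=8 [FAIL (|-1-7|=8 > 1)], height=8
  node 1: h_left=-1, h_right=8, diff=9 [FAIL (|-1-8|=9 > 1)], height=9
Node 43 violates the condition: |-1 - 1| = 2 > 1.
Result: Not balanced


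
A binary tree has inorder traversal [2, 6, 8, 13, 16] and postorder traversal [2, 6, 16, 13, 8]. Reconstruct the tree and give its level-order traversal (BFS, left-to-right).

Inorder:   [2, 6, 8, 13, 16]
Postorder: [2, 6, 16, 13, 8]
Algorithm: postorder visits root last, so walk postorder right-to-left;
each value is the root of the current inorder slice — split it at that
value, recurse on the right subtree first, then the left.
Recursive splits:
  root=8; inorder splits into left=[2, 6], right=[13, 16]
  root=13; inorder splits into left=[], right=[16]
  root=16; inorder splits into left=[], right=[]
  root=6; inorder splits into left=[2], right=[]
  root=2; inorder splits into left=[], right=[]
Reconstructed level-order: [8, 6, 13, 2, 16]


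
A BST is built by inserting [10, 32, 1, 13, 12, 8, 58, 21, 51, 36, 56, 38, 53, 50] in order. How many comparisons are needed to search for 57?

Search path for 57: 10 -> 32 -> 58 -> 51 -> 56
Found: False
Comparisons: 5


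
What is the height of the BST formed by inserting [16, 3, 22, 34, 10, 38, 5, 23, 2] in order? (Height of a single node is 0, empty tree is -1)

Insertion order: [16, 3, 22, 34, 10, 38, 5, 23, 2]
Tree (level-order array): [16, 3, 22, 2, 10, None, 34, None, None, 5, None, 23, 38]
Compute height bottom-up (empty subtree = -1):
  height(2) = 1 + max(-1, -1) = 0
  height(5) = 1 + max(-1, -1) = 0
  height(10) = 1 + max(0, -1) = 1
  height(3) = 1 + max(0, 1) = 2
  height(23) = 1 + max(-1, -1) = 0
  height(38) = 1 + max(-1, -1) = 0
  height(34) = 1 + max(0, 0) = 1
  height(22) = 1 + max(-1, 1) = 2
  height(16) = 1 + max(2, 2) = 3
Height = 3


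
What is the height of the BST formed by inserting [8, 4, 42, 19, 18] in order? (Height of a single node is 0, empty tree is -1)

Insertion order: [8, 4, 42, 19, 18]
Tree (level-order array): [8, 4, 42, None, None, 19, None, 18]
Compute height bottom-up (empty subtree = -1):
  height(4) = 1 + max(-1, -1) = 0
  height(18) = 1 + max(-1, -1) = 0
  height(19) = 1 + max(0, -1) = 1
  height(42) = 1 + max(1, -1) = 2
  height(8) = 1 + max(0, 2) = 3
Height = 3


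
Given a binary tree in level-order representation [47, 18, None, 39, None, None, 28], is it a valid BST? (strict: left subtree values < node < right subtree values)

Level-order array: [47, 18, None, 39, None, None, 28]
Validate using subtree bounds (lo, hi): at each node, require lo < value < hi,
then recurse left with hi=value and right with lo=value.
Preorder trace (stopping at first violation):
  at node 47 with bounds (-inf, +inf): OK
  at node 18 with bounds (-inf, 47): OK
  at node 39 with bounds (-inf, 18): VIOLATION
Node 39 violates its bound: not (-inf < 39 < 18).
Result: Not a valid BST


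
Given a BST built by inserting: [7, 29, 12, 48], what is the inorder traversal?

Tree insertion order: [7, 29, 12, 48]
Tree (level-order array): [7, None, 29, 12, 48]
Inorder traversal: [7, 12, 29, 48]


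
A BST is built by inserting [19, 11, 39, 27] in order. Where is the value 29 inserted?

Starting tree (level order): [19, 11, 39, None, None, 27]
Insertion path: 19 -> 39 -> 27
Result: insert 29 as right child of 27
Final tree (level order): [19, 11, 39, None, None, 27, None, None, 29]


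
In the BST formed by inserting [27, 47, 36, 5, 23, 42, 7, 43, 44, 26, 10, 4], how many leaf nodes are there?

Tree built from: [27, 47, 36, 5, 23, 42, 7, 43, 44, 26, 10, 4]
Tree (level-order array): [27, 5, 47, 4, 23, 36, None, None, None, 7, 26, None, 42, None, 10, None, None, None, 43, None, None, None, 44]
Rule: A leaf has 0 children.
Per-node child counts:
  node 27: 2 child(ren)
  node 5: 2 child(ren)
  node 4: 0 child(ren)
  node 23: 2 child(ren)
  node 7: 1 child(ren)
  node 10: 0 child(ren)
  node 26: 0 child(ren)
  node 47: 1 child(ren)
  node 36: 1 child(ren)
  node 42: 1 child(ren)
  node 43: 1 child(ren)
  node 44: 0 child(ren)
Matching nodes: [4, 10, 26, 44]
Count of leaf nodes: 4


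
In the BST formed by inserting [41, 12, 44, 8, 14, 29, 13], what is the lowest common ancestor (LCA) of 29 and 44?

Tree insertion order: [41, 12, 44, 8, 14, 29, 13]
Tree (level-order array): [41, 12, 44, 8, 14, None, None, None, None, 13, 29]
In a BST, the LCA of p=29, q=44 is the first node v on the
root-to-leaf path with p <= v <= q (go left if both < v, right if both > v).
Walk from root:
  at 41: 29 <= 41 <= 44, this is the LCA
LCA = 41


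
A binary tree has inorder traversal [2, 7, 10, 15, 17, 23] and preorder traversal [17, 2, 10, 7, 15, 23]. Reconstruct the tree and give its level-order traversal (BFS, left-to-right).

Inorder:  [2, 7, 10, 15, 17, 23]
Preorder: [17, 2, 10, 7, 15, 23]
Algorithm: preorder visits root first, so consume preorder in order;
for each root, split the current inorder slice at that value into
left-subtree inorder and right-subtree inorder, then recurse.
Recursive splits:
  root=17; inorder splits into left=[2, 7, 10, 15], right=[23]
  root=2; inorder splits into left=[], right=[7, 10, 15]
  root=10; inorder splits into left=[7], right=[15]
  root=7; inorder splits into left=[], right=[]
  root=15; inorder splits into left=[], right=[]
  root=23; inorder splits into left=[], right=[]
Reconstructed level-order: [17, 2, 23, 10, 7, 15]


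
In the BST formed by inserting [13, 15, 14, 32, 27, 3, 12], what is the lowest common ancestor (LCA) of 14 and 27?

Tree insertion order: [13, 15, 14, 32, 27, 3, 12]
Tree (level-order array): [13, 3, 15, None, 12, 14, 32, None, None, None, None, 27]
In a BST, the LCA of p=14, q=27 is the first node v on the
root-to-leaf path with p <= v <= q (go left if both < v, right if both > v).
Walk from root:
  at 13: both 14 and 27 > 13, go right
  at 15: 14 <= 15 <= 27, this is the LCA
LCA = 15


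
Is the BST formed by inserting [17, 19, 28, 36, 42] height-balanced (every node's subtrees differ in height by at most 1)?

Tree (level-order array): [17, None, 19, None, 28, None, 36, None, 42]
Definition: a tree is height-balanced if, at every node, |h(left) - h(right)| <= 1 (empty subtree has height -1).
Bottom-up per-node check:
  node 42: h_left=-1, h_right=-1, diff=0 [OK], height=0
  node 36: h_left=-1, h_right=0, diff=1 [OK], height=1
  node 28: h_left=-1, h_right=1, diff=2 [FAIL (|-1-1|=2 > 1)], height=2
  node 19: h_left=-1, h_right=2, diff=3 [FAIL (|-1-2|=3 > 1)], height=3
  node 17: h_left=-1, h_right=3, diff=4 [FAIL (|-1-3|=4 > 1)], height=4
Node 28 violates the condition: |-1 - 1| = 2 > 1.
Result: Not balanced


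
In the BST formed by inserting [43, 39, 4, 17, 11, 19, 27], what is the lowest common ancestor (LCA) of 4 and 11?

Tree insertion order: [43, 39, 4, 17, 11, 19, 27]
Tree (level-order array): [43, 39, None, 4, None, None, 17, 11, 19, None, None, None, 27]
In a BST, the LCA of p=4, q=11 is the first node v on the
root-to-leaf path with p <= v <= q (go left if both < v, right if both > v).
Walk from root:
  at 43: both 4 and 11 < 43, go left
  at 39: both 4 and 11 < 39, go left
  at 4: 4 <= 4 <= 11, this is the LCA
LCA = 4


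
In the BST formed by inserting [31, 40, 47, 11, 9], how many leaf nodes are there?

Tree built from: [31, 40, 47, 11, 9]
Tree (level-order array): [31, 11, 40, 9, None, None, 47]
Rule: A leaf has 0 children.
Per-node child counts:
  node 31: 2 child(ren)
  node 11: 1 child(ren)
  node 9: 0 child(ren)
  node 40: 1 child(ren)
  node 47: 0 child(ren)
Matching nodes: [9, 47]
Count of leaf nodes: 2


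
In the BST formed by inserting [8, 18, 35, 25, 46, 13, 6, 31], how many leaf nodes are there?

Tree built from: [8, 18, 35, 25, 46, 13, 6, 31]
Tree (level-order array): [8, 6, 18, None, None, 13, 35, None, None, 25, 46, None, 31]
Rule: A leaf has 0 children.
Per-node child counts:
  node 8: 2 child(ren)
  node 6: 0 child(ren)
  node 18: 2 child(ren)
  node 13: 0 child(ren)
  node 35: 2 child(ren)
  node 25: 1 child(ren)
  node 31: 0 child(ren)
  node 46: 0 child(ren)
Matching nodes: [6, 13, 31, 46]
Count of leaf nodes: 4


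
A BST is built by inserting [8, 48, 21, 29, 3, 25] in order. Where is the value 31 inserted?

Starting tree (level order): [8, 3, 48, None, None, 21, None, None, 29, 25]
Insertion path: 8 -> 48 -> 21 -> 29
Result: insert 31 as right child of 29
Final tree (level order): [8, 3, 48, None, None, 21, None, None, 29, 25, 31]


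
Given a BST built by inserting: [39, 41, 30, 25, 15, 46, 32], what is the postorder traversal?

Tree insertion order: [39, 41, 30, 25, 15, 46, 32]
Tree (level-order array): [39, 30, 41, 25, 32, None, 46, 15]
Postorder traversal: [15, 25, 32, 30, 46, 41, 39]


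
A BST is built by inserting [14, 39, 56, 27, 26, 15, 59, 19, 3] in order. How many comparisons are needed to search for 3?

Search path for 3: 14 -> 3
Found: True
Comparisons: 2


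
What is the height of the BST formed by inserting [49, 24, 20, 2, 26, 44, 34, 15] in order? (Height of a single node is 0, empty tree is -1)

Insertion order: [49, 24, 20, 2, 26, 44, 34, 15]
Tree (level-order array): [49, 24, None, 20, 26, 2, None, None, 44, None, 15, 34]
Compute height bottom-up (empty subtree = -1):
  height(15) = 1 + max(-1, -1) = 0
  height(2) = 1 + max(-1, 0) = 1
  height(20) = 1 + max(1, -1) = 2
  height(34) = 1 + max(-1, -1) = 0
  height(44) = 1 + max(0, -1) = 1
  height(26) = 1 + max(-1, 1) = 2
  height(24) = 1 + max(2, 2) = 3
  height(49) = 1 + max(3, -1) = 4
Height = 4


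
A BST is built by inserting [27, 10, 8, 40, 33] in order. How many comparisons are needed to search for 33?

Search path for 33: 27 -> 40 -> 33
Found: True
Comparisons: 3


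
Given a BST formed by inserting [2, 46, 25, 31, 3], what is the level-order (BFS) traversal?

Tree insertion order: [2, 46, 25, 31, 3]
Tree (level-order array): [2, None, 46, 25, None, 3, 31]
BFS from the root, enqueuing left then right child of each popped node:
  queue [2] -> pop 2, enqueue [46], visited so far: [2]
  queue [46] -> pop 46, enqueue [25], visited so far: [2, 46]
  queue [25] -> pop 25, enqueue [3, 31], visited so far: [2, 46, 25]
  queue [3, 31] -> pop 3, enqueue [none], visited so far: [2, 46, 25, 3]
  queue [31] -> pop 31, enqueue [none], visited so far: [2, 46, 25, 3, 31]
Result: [2, 46, 25, 3, 31]


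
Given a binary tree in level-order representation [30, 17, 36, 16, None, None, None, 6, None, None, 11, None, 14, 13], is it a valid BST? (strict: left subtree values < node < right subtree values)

Level-order array: [30, 17, 36, 16, None, None, None, 6, None, None, 11, None, 14, 13]
Validate using subtree bounds (lo, hi): at each node, require lo < value < hi,
then recurse left with hi=value and right with lo=value.
Preorder trace (stopping at first violation):
  at node 30 with bounds (-inf, +inf): OK
  at node 17 with bounds (-inf, 30): OK
  at node 16 with bounds (-inf, 17): OK
  at node 6 with bounds (-inf, 16): OK
  at node 11 with bounds (6, 16): OK
  at node 14 with bounds (11, 16): OK
  at node 13 with bounds (11, 14): OK
  at node 36 with bounds (30, +inf): OK
No violation found at any node.
Result: Valid BST


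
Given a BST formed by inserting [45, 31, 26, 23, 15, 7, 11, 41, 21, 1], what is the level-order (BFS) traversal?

Tree insertion order: [45, 31, 26, 23, 15, 7, 11, 41, 21, 1]
Tree (level-order array): [45, 31, None, 26, 41, 23, None, None, None, 15, None, 7, 21, 1, 11]
BFS from the root, enqueuing left then right child of each popped node:
  queue [45] -> pop 45, enqueue [31], visited so far: [45]
  queue [31] -> pop 31, enqueue [26, 41], visited so far: [45, 31]
  queue [26, 41] -> pop 26, enqueue [23], visited so far: [45, 31, 26]
  queue [41, 23] -> pop 41, enqueue [none], visited so far: [45, 31, 26, 41]
  queue [23] -> pop 23, enqueue [15], visited so far: [45, 31, 26, 41, 23]
  queue [15] -> pop 15, enqueue [7, 21], visited so far: [45, 31, 26, 41, 23, 15]
  queue [7, 21] -> pop 7, enqueue [1, 11], visited so far: [45, 31, 26, 41, 23, 15, 7]
  queue [21, 1, 11] -> pop 21, enqueue [none], visited so far: [45, 31, 26, 41, 23, 15, 7, 21]
  queue [1, 11] -> pop 1, enqueue [none], visited so far: [45, 31, 26, 41, 23, 15, 7, 21, 1]
  queue [11] -> pop 11, enqueue [none], visited so far: [45, 31, 26, 41, 23, 15, 7, 21, 1, 11]
Result: [45, 31, 26, 41, 23, 15, 7, 21, 1, 11]


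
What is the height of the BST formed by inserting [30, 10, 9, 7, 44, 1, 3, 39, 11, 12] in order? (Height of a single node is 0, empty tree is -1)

Insertion order: [30, 10, 9, 7, 44, 1, 3, 39, 11, 12]
Tree (level-order array): [30, 10, 44, 9, 11, 39, None, 7, None, None, 12, None, None, 1, None, None, None, None, 3]
Compute height bottom-up (empty subtree = -1):
  height(3) = 1 + max(-1, -1) = 0
  height(1) = 1 + max(-1, 0) = 1
  height(7) = 1 + max(1, -1) = 2
  height(9) = 1 + max(2, -1) = 3
  height(12) = 1 + max(-1, -1) = 0
  height(11) = 1 + max(-1, 0) = 1
  height(10) = 1 + max(3, 1) = 4
  height(39) = 1 + max(-1, -1) = 0
  height(44) = 1 + max(0, -1) = 1
  height(30) = 1 + max(4, 1) = 5
Height = 5


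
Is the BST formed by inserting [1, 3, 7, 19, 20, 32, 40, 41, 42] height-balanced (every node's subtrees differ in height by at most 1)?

Tree (level-order array): [1, None, 3, None, 7, None, 19, None, 20, None, 32, None, 40, None, 41, None, 42]
Definition: a tree is height-balanced if, at every node, |h(left) - h(right)| <= 1 (empty subtree has height -1).
Bottom-up per-node check:
  node 42: h_left=-1, h_right=-1, diff=0 [OK], height=0
  node 41: h_left=-1, h_right=0, diff=1 [OK], height=1
  node 40: h_left=-1, h_right=1, diff=2 [FAIL (|-1-1|=2 > 1)], height=2
  node 32: h_left=-1, h_right=2, diff=3 [FAIL (|-1-2|=3 > 1)], height=3
  node 20: h_left=-1, h_right=3, diff=4 [FAIL (|-1-3|=4 > 1)], height=4
  node 19: h_left=-1, h_right=4, diff=5 [FAIL (|-1-4|=5 > 1)], height=5
  node 7: h_left=-1, h_right=5, diff=6 [FAIL (|-1-5|=6 > 1)], height=6
  node 3: h_left=-1, h_right=6, diff=7 [FAIL (|-1-6|=7 > 1)], height=7
  node 1: h_left=-1, h_right=7, diff=8 [FAIL (|-1-7|=8 > 1)], height=8
Node 40 violates the condition: |-1 - 1| = 2 > 1.
Result: Not balanced


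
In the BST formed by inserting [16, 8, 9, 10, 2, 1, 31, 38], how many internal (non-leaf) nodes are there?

Tree built from: [16, 8, 9, 10, 2, 1, 31, 38]
Tree (level-order array): [16, 8, 31, 2, 9, None, 38, 1, None, None, 10]
Rule: An internal node has at least one child.
Per-node child counts:
  node 16: 2 child(ren)
  node 8: 2 child(ren)
  node 2: 1 child(ren)
  node 1: 0 child(ren)
  node 9: 1 child(ren)
  node 10: 0 child(ren)
  node 31: 1 child(ren)
  node 38: 0 child(ren)
Matching nodes: [16, 8, 2, 9, 31]
Count of internal (non-leaf) nodes: 5


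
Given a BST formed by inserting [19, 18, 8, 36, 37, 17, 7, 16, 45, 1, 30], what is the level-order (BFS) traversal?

Tree insertion order: [19, 18, 8, 36, 37, 17, 7, 16, 45, 1, 30]
Tree (level-order array): [19, 18, 36, 8, None, 30, 37, 7, 17, None, None, None, 45, 1, None, 16]
BFS from the root, enqueuing left then right child of each popped node:
  queue [19] -> pop 19, enqueue [18, 36], visited so far: [19]
  queue [18, 36] -> pop 18, enqueue [8], visited so far: [19, 18]
  queue [36, 8] -> pop 36, enqueue [30, 37], visited so far: [19, 18, 36]
  queue [8, 30, 37] -> pop 8, enqueue [7, 17], visited so far: [19, 18, 36, 8]
  queue [30, 37, 7, 17] -> pop 30, enqueue [none], visited so far: [19, 18, 36, 8, 30]
  queue [37, 7, 17] -> pop 37, enqueue [45], visited so far: [19, 18, 36, 8, 30, 37]
  queue [7, 17, 45] -> pop 7, enqueue [1], visited so far: [19, 18, 36, 8, 30, 37, 7]
  queue [17, 45, 1] -> pop 17, enqueue [16], visited so far: [19, 18, 36, 8, 30, 37, 7, 17]
  queue [45, 1, 16] -> pop 45, enqueue [none], visited so far: [19, 18, 36, 8, 30, 37, 7, 17, 45]
  queue [1, 16] -> pop 1, enqueue [none], visited so far: [19, 18, 36, 8, 30, 37, 7, 17, 45, 1]
  queue [16] -> pop 16, enqueue [none], visited so far: [19, 18, 36, 8, 30, 37, 7, 17, 45, 1, 16]
Result: [19, 18, 36, 8, 30, 37, 7, 17, 45, 1, 16]


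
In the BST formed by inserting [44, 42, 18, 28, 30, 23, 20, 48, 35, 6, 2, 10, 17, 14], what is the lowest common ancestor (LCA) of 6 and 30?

Tree insertion order: [44, 42, 18, 28, 30, 23, 20, 48, 35, 6, 2, 10, 17, 14]
Tree (level-order array): [44, 42, 48, 18, None, None, None, 6, 28, 2, 10, 23, 30, None, None, None, 17, 20, None, None, 35, 14]
In a BST, the LCA of p=6, q=30 is the first node v on the
root-to-leaf path with p <= v <= q (go left if both < v, right if both > v).
Walk from root:
  at 44: both 6 and 30 < 44, go left
  at 42: both 6 and 30 < 42, go left
  at 18: 6 <= 18 <= 30, this is the LCA
LCA = 18


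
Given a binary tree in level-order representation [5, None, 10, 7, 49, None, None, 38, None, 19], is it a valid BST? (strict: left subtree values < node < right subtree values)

Level-order array: [5, None, 10, 7, 49, None, None, 38, None, 19]
Validate using subtree bounds (lo, hi): at each node, require lo < value < hi,
then recurse left with hi=value and right with lo=value.
Preorder trace (stopping at first violation):
  at node 5 with bounds (-inf, +inf): OK
  at node 10 with bounds (5, +inf): OK
  at node 7 with bounds (5, 10): OK
  at node 49 with bounds (10, +inf): OK
  at node 38 with bounds (10, 49): OK
  at node 19 with bounds (10, 38): OK
No violation found at any node.
Result: Valid BST


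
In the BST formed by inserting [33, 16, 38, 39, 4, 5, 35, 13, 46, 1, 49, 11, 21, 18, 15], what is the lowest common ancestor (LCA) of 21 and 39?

Tree insertion order: [33, 16, 38, 39, 4, 5, 35, 13, 46, 1, 49, 11, 21, 18, 15]
Tree (level-order array): [33, 16, 38, 4, 21, 35, 39, 1, 5, 18, None, None, None, None, 46, None, None, None, 13, None, None, None, 49, 11, 15]
In a BST, the LCA of p=21, q=39 is the first node v on the
root-to-leaf path with p <= v <= q (go left if both < v, right if both > v).
Walk from root:
  at 33: 21 <= 33 <= 39, this is the LCA
LCA = 33


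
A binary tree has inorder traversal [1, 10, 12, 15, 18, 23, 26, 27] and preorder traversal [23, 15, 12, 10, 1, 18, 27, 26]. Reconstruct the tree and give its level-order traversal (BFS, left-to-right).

Inorder:  [1, 10, 12, 15, 18, 23, 26, 27]
Preorder: [23, 15, 12, 10, 1, 18, 27, 26]
Algorithm: preorder visits root first, so consume preorder in order;
for each root, split the current inorder slice at that value into
left-subtree inorder and right-subtree inorder, then recurse.
Recursive splits:
  root=23; inorder splits into left=[1, 10, 12, 15, 18], right=[26, 27]
  root=15; inorder splits into left=[1, 10, 12], right=[18]
  root=12; inorder splits into left=[1, 10], right=[]
  root=10; inorder splits into left=[1], right=[]
  root=1; inorder splits into left=[], right=[]
  root=18; inorder splits into left=[], right=[]
  root=27; inorder splits into left=[26], right=[]
  root=26; inorder splits into left=[], right=[]
Reconstructed level-order: [23, 15, 27, 12, 18, 26, 10, 1]


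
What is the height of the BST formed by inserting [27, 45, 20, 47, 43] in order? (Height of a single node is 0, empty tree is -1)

Insertion order: [27, 45, 20, 47, 43]
Tree (level-order array): [27, 20, 45, None, None, 43, 47]
Compute height bottom-up (empty subtree = -1):
  height(20) = 1 + max(-1, -1) = 0
  height(43) = 1 + max(-1, -1) = 0
  height(47) = 1 + max(-1, -1) = 0
  height(45) = 1 + max(0, 0) = 1
  height(27) = 1 + max(0, 1) = 2
Height = 2


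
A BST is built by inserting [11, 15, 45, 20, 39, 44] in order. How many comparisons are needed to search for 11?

Search path for 11: 11
Found: True
Comparisons: 1


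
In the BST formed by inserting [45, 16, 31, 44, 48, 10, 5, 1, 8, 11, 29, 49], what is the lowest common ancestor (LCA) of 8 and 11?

Tree insertion order: [45, 16, 31, 44, 48, 10, 5, 1, 8, 11, 29, 49]
Tree (level-order array): [45, 16, 48, 10, 31, None, 49, 5, 11, 29, 44, None, None, 1, 8]
In a BST, the LCA of p=8, q=11 is the first node v on the
root-to-leaf path with p <= v <= q (go left if both < v, right if both > v).
Walk from root:
  at 45: both 8 and 11 < 45, go left
  at 16: both 8 and 11 < 16, go left
  at 10: 8 <= 10 <= 11, this is the LCA
LCA = 10


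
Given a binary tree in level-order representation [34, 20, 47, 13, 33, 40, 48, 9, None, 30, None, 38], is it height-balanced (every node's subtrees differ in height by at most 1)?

Tree (level-order array): [34, 20, 47, 13, 33, 40, 48, 9, None, 30, None, 38]
Definition: a tree is height-balanced if, at every node, |h(left) - h(right)| <= 1 (empty subtree has height -1).
Bottom-up per-node check:
  node 9: h_left=-1, h_right=-1, diff=0 [OK], height=0
  node 13: h_left=0, h_right=-1, diff=1 [OK], height=1
  node 30: h_left=-1, h_right=-1, diff=0 [OK], height=0
  node 33: h_left=0, h_right=-1, diff=1 [OK], height=1
  node 20: h_left=1, h_right=1, diff=0 [OK], height=2
  node 38: h_left=-1, h_right=-1, diff=0 [OK], height=0
  node 40: h_left=0, h_right=-1, diff=1 [OK], height=1
  node 48: h_left=-1, h_right=-1, diff=0 [OK], height=0
  node 47: h_left=1, h_right=0, diff=1 [OK], height=2
  node 34: h_left=2, h_right=2, diff=0 [OK], height=3
All nodes satisfy the balance condition.
Result: Balanced


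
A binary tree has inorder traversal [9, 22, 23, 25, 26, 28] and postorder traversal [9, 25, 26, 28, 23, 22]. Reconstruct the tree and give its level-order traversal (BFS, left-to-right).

Inorder:   [9, 22, 23, 25, 26, 28]
Postorder: [9, 25, 26, 28, 23, 22]
Algorithm: postorder visits root last, so walk postorder right-to-left;
each value is the root of the current inorder slice — split it at that
value, recurse on the right subtree first, then the left.
Recursive splits:
  root=22; inorder splits into left=[9], right=[23, 25, 26, 28]
  root=23; inorder splits into left=[], right=[25, 26, 28]
  root=28; inorder splits into left=[25, 26], right=[]
  root=26; inorder splits into left=[25], right=[]
  root=25; inorder splits into left=[], right=[]
  root=9; inorder splits into left=[], right=[]
Reconstructed level-order: [22, 9, 23, 28, 26, 25]


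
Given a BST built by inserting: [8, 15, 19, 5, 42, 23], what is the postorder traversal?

Tree insertion order: [8, 15, 19, 5, 42, 23]
Tree (level-order array): [8, 5, 15, None, None, None, 19, None, 42, 23]
Postorder traversal: [5, 23, 42, 19, 15, 8]


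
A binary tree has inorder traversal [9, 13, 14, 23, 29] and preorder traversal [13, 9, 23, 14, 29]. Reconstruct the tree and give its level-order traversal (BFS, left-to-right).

Inorder:  [9, 13, 14, 23, 29]
Preorder: [13, 9, 23, 14, 29]
Algorithm: preorder visits root first, so consume preorder in order;
for each root, split the current inorder slice at that value into
left-subtree inorder and right-subtree inorder, then recurse.
Recursive splits:
  root=13; inorder splits into left=[9], right=[14, 23, 29]
  root=9; inorder splits into left=[], right=[]
  root=23; inorder splits into left=[14], right=[29]
  root=14; inorder splits into left=[], right=[]
  root=29; inorder splits into left=[], right=[]
Reconstructed level-order: [13, 9, 23, 14, 29]


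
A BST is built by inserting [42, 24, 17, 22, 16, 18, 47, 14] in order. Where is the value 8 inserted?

Starting tree (level order): [42, 24, 47, 17, None, None, None, 16, 22, 14, None, 18]
Insertion path: 42 -> 24 -> 17 -> 16 -> 14
Result: insert 8 as left child of 14
Final tree (level order): [42, 24, 47, 17, None, None, None, 16, 22, 14, None, 18, None, 8]


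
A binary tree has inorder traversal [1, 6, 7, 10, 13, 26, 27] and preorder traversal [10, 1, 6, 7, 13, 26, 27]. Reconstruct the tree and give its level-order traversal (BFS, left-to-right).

Inorder:  [1, 6, 7, 10, 13, 26, 27]
Preorder: [10, 1, 6, 7, 13, 26, 27]
Algorithm: preorder visits root first, so consume preorder in order;
for each root, split the current inorder slice at that value into
left-subtree inorder and right-subtree inorder, then recurse.
Recursive splits:
  root=10; inorder splits into left=[1, 6, 7], right=[13, 26, 27]
  root=1; inorder splits into left=[], right=[6, 7]
  root=6; inorder splits into left=[], right=[7]
  root=7; inorder splits into left=[], right=[]
  root=13; inorder splits into left=[], right=[26, 27]
  root=26; inorder splits into left=[], right=[27]
  root=27; inorder splits into left=[], right=[]
Reconstructed level-order: [10, 1, 13, 6, 26, 7, 27]


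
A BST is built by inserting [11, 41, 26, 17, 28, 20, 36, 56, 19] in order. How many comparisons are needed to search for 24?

Search path for 24: 11 -> 41 -> 26 -> 17 -> 20
Found: False
Comparisons: 5


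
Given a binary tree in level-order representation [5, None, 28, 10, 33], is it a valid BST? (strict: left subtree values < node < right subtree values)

Level-order array: [5, None, 28, 10, 33]
Validate using subtree bounds (lo, hi): at each node, require lo < value < hi,
then recurse left with hi=value and right with lo=value.
Preorder trace (stopping at first violation):
  at node 5 with bounds (-inf, +inf): OK
  at node 28 with bounds (5, +inf): OK
  at node 10 with bounds (5, 28): OK
  at node 33 with bounds (28, +inf): OK
No violation found at any node.
Result: Valid BST


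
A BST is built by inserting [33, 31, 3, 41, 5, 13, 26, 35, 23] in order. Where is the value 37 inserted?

Starting tree (level order): [33, 31, 41, 3, None, 35, None, None, 5, None, None, None, 13, None, 26, 23]
Insertion path: 33 -> 41 -> 35
Result: insert 37 as right child of 35
Final tree (level order): [33, 31, 41, 3, None, 35, None, None, 5, None, 37, None, 13, None, None, None, 26, 23]


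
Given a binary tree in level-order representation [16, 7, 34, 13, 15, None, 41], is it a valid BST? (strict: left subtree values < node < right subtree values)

Level-order array: [16, 7, 34, 13, 15, None, 41]
Validate using subtree bounds (lo, hi): at each node, require lo < value < hi,
then recurse left with hi=value and right with lo=value.
Preorder trace (stopping at first violation):
  at node 16 with bounds (-inf, +inf): OK
  at node 7 with bounds (-inf, 16): OK
  at node 13 with bounds (-inf, 7): VIOLATION
Node 13 violates its bound: not (-inf < 13 < 7).
Result: Not a valid BST


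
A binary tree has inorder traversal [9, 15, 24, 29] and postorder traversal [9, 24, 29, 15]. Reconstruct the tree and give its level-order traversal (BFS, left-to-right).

Inorder:   [9, 15, 24, 29]
Postorder: [9, 24, 29, 15]
Algorithm: postorder visits root last, so walk postorder right-to-left;
each value is the root of the current inorder slice — split it at that
value, recurse on the right subtree first, then the left.
Recursive splits:
  root=15; inorder splits into left=[9], right=[24, 29]
  root=29; inorder splits into left=[24], right=[]
  root=24; inorder splits into left=[], right=[]
  root=9; inorder splits into left=[], right=[]
Reconstructed level-order: [15, 9, 29, 24]


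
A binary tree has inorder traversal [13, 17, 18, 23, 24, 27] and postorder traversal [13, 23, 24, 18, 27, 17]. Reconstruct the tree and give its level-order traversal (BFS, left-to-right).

Inorder:   [13, 17, 18, 23, 24, 27]
Postorder: [13, 23, 24, 18, 27, 17]
Algorithm: postorder visits root last, so walk postorder right-to-left;
each value is the root of the current inorder slice — split it at that
value, recurse on the right subtree first, then the left.
Recursive splits:
  root=17; inorder splits into left=[13], right=[18, 23, 24, 27]
  root=27; inorder splits into left=[18, 23, 24], right=[]
  root=18; inorder splits into left=[], right=[23, 24]
  root=24; inorder splits into left=[23], right=[]
  root=23; inorder splits into left=[], right=[]
  root=13; inorder splits into left=[], right=[]
Reconstructed level-order: [17, 13, 27, 18, 24, 23]


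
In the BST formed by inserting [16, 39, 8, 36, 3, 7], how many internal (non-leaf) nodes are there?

Tree built from: [16, 39, 8, 36, 3, 7]
Tree (level-order array): [16, 8, 39, 3, None, 36, None, None, 7]
Rule: An internal node has at least one child.
Per-node child counts:
  node 16: 2 child(ren)
  node 8: 1 child(ren)
  node 3: 1 child(ren)
  node 7: 0 child(ren)
  node 39: 1 child(ren)
  node 36: 0 child(ren)
Matching nodes: [16, 8, 3, 39]
Count of internal (non-leaf) nodes: 4


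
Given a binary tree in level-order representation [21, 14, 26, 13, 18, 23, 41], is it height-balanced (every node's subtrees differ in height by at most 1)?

Tree (level-order array): [21, 14, 26, 13, 18, 23, 41]
Definition: a tree is height-balanced if, at every node, |h(left) - h(right)| <= 1 (empty subtree has height -1).
Bottom-up per-node check:
  node 13: h_left=-1, h_right=-1, diff=0 [OK], height=0
  node 18: h_left=-1, h_right=-1, diff=0 [OK], height=0
  node 14: h_left=0, h_right=0, diff=0 [OK], height=1
  node 23: h_left=-1, h_right=-1, diff=0 [OK], height=0
  node 41: h_left=-1, h_right=-1, diff=0 [OK], height=0
  node 26: h_left=0, h_right=0, diff=0 [OK], height=1
  node 21: h_left=1, h_right=1, diff=0 [OK], height=2
All nodes satisfy the balance condition.
Result: Balanced


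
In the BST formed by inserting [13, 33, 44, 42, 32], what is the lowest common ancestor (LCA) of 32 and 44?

Tree insertion order: [13, 33, 44, 42, 32]
Tree (level-order array): [13, None, 33, 32, 44, None, None, 42]
In a BST, the LCA of p=32, q=44 is the first node v on the
root-to-leaf path with p <= v <= q (go left if both < v, right if both > v).
Walk from root:
  at 13: both 32 and 44 > 13, go right
  at 33: 32 <= 33 <= 44, this is the LCA
LCA = 33


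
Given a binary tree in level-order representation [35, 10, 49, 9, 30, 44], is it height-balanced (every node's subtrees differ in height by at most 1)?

Tree (level-order array): [35, 10, 49, 9, 30, 44]
Definition: a tree is height-balanced if, at every node, |h(left) - h(right)| <= 1 (empty subtree has height -1).
Bottom-up per-node check:
  node 9: h_left=-1, h_right=-1, diff=0 [OK], height=0
  node 30: h_left=-1, h_right=-1, diff=0 [OK], height=0
  node 10: h_left=0, h_right=0, diff=0 [OK], height=1
  node 44: h_left=-1, h_right=-1, diff=0 [OK], height=0
  node 49: h_left=0, h_right=-1, diff=1 [OK], height=1
  node 35: h_left=1, h_right=1, diff=0 [OK], height=2
All nodes satisfy the balance condition.
Result: Balanced


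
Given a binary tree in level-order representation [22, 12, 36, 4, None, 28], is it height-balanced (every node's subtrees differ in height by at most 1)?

Tree (level-order array): [22, 12, 36, 4, None, 28]
Definition: a tree is height-balanced if, at every node, |h(left) - h(right)| <= 1 (empty subtree has height -1).
Bottom-up per-node check:
  node 4: h_left=-1, h_right=-1, diff=0 [OK], height=0
  node 12: h_left=0, h_right=-1, diff=1 [OK], height=1
  node 28: h_left=-1, h_right=-1, diff=0 [OK], height=0
  node 36: h_left=0, h_right=-1, diff=1 [OK], height=1
  node 22: h_left=1, h_right=1, diff=0 [OK], height=2
All nodes satisfy the balance condition.
Result: Balanced


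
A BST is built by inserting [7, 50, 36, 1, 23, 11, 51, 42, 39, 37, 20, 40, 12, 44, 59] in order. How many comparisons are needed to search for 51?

Search path for 51: 7 -> 50 -> 51
Found: True
Comparisons: 3


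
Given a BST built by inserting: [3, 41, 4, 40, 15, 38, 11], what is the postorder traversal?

Tree insertion order: [3, 41, 4, 40, 15, 38, 11]
Tree (level-order array): [3, None, 41, 4, None, None, 40, 15, None, 11, 38]
Postorder traversal: [11, 38, 15, 40, 4, 41, 3]


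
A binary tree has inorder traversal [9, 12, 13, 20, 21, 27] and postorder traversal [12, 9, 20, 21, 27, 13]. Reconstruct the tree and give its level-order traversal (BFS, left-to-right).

Inorder:   [9, 12, 13, 20, 21, 27]
Postorder: [12, 9, 20, 21, 27, 13]
Algorithm: postorder visits root last, so walk postorder right-to-left;
each value is the root of the current inorder slice — split it at that
value, recurse on the right subtree first, then the left.
Recursive splits:
  root=13; inorder splits into left=[9, 12], right=[20, 21, 27]
  root=27; inorder splits into left=[20, 21], right=[]
  root=21; inorder splits into left=[20], right=[]
  root=20; inorder splits into left=[], right=[]
  root=9; inorder splits into left=[], right=[12]
  root=12; inorder splits into left=[], right=[]
Reconstructed level-order: [13, 9, 27, 12, 21, 20]


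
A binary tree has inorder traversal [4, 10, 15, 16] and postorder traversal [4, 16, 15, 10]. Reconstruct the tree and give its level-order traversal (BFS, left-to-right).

Inorder:   [4, 10, 15, 16]
Postorder: [4, 16, 15, 10]
Algorithm: postorder visits root last, so walk postorder right-to-left;
each value is the root of the current inorder slice — split it at that
value, recurse on the right subtree first, then the left.
Recursive splits:
  root=10; inorder splits into left=[4], right=[15, 16]
  root=15; inorder splits into left=[], right=[16]
  root=16; inorder splits into left=[], right=[]
  root=4; inorder splits into left=[], right=[]
Reconstructed level-order: [10, 4, 15, 16]


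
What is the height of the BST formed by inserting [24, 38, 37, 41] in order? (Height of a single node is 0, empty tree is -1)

Insertion order: [24, 38, 37, 41]
Tree (level-order array): [24, None, 38, 37, 41]
Compute height bottom-up (empty subtree = -1):
  height(37) = 1 + max(-1, -1) = 0
  height(41) = 1 + max(-1, -1) = 0
  height(38) = 1 + max(0, 0) = 1
  height(24) = 1 + max(-1, 1) = 2
Height = 2


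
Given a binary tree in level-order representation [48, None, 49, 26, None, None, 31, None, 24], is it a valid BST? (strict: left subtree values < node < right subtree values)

Level-order array: [48, None, 49, 26, None, None, 31, None, 24]
Validate using subtree bounds (lo, hi): at each node, require lo < value < hi,
then recurse left with hi=value and right with lo=value.
Preorder trace (stopping at first violation):
  at node 48 with bounds (-inf, +inf): OK
  at node 49 with bounds (48, +inf): OK
  at node 26 with bounds (48, 49): VIOLATION
Node 26 violates its bound: not (48 < 26 < 49).
Result: Not a valid BST


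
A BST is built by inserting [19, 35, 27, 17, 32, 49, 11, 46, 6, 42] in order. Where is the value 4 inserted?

Starting tree (level order): [19, 17, 35, 11, None, 27, 49, 6, None, None, 32, 46, None, None, None, None, None, 42]
Insertion path: 19 -> 17 -> 11 -> 6
Result: insert 4 as left child of 6
Final tree (level order): [19, 17, 35, 11, None, 27, 49, 6, None, None, 32, 46, None, 4, None, None, None, 42]


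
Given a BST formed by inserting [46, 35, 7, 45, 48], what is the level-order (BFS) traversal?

Tree insertion order: [46, 35, 7, 45, 48]
Tree (level-order array): [46, 35, 48, 7, 45]
BFS from the root, enqueuing left then right child of each popped node:
  queue [46] -> pop 46, enqueue [35, 48], visited so far: [46]
  queue [35, 48] -> pop 35, enqueue [7, 45], visited so far: [46, 35]
  queue [48, 7, 45] -> pop 48, enqueue [none], visited so far: [46, 35, 48]
  queue [7, 45] -> pop 7, enqueue [none], visited so far: [46, 35, 48, 7]
  queue [45] -> pop 45, enqueue [none], visited so far: [46, 35, 48, 7, 45]
Result: [46, 35, 48, 7, 45]


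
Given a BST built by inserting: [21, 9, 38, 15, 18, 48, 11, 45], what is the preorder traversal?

Tree insertion order: [21, 9, 38, 15, 18, 48, 11, 45]
Tree (level-order array): [21, 9, 38, None, 15, None, 48, 11, 18, 45]
Preorder traversal: [21, 9, 15, 11, 18, 38, 48, 45]


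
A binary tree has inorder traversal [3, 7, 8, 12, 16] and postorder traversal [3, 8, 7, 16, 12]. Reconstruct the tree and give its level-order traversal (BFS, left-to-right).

Inorder:   [3, 7, 8, 12, 16]
Postorder: [3, 8, 7, 16, 12]
Algorithm: postorder visits root last, so walk postorder right-to-left;
each value is the root of the current inorder slice — split it at that
value, recurse on the right subtree first, then the left.
Recursive splits:
  root=12; inorder splits into left=[3, 7, 8], right=[16]
  root=16; inorder splits into left=[], right=[]
  root=7; inorder splits into left=[3], right=[8]
  root=8; inorder splits into left=[], right=[]
  root=3; inorder splits into left=[], right=[]
Reconstructed level-order: [12, 7, 16, 3, 8]


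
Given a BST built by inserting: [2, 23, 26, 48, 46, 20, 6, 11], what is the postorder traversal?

Tree insertion order: [2, 23, 26, 48, 46, 20, 6, 11]
Tree (level-order array): [2, None, 23, 20, 26, 6, None, None, 48, None, 11, 46]
Postorder traversal: [11, 6, 20, 46, 48, 26, 23, 2]


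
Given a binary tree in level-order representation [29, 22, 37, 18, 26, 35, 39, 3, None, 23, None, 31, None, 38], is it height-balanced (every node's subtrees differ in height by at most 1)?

Tree (level-order array): [29, 22, 37, 18, 26, 35, 39, 3, None, 23, None, 31, None, 38]
Definition: a tree is height-balanced if, at every node, |h(left) - h(right)| <= 1 (empty subtree has height -1).
Bottom-up per-node check:
  node 3: h_left=-1, h_right=-1, diff=0 [OK], height=0
  node 18: h_left=0, h_right=-1, diff=1 [OK], height=1
  node 23: h_left=-1, h_right=-1, diff=0 [OK], height=0
  node 26: h_left=0, h_right=-1, diff=1 [OK], height=1
  node 22: h_left=1, h_right=1, diff=0 [OK], height=2
  node 31: h_left=-1, h_right=-1, diff=0 [OK], height=0
  node 35: h_left=0, h_right=-1, diff=1 [OK], height=1
  node 38: h_left=-1, h_right=-1, diff=0 [OK], height=0
  node 39: h_left=0, h_right=-1, diff=1 [OK], height=1
  node 37: h_left=1, h_right=1, diff=0 [OK], height=2
  node 29: h_left=2, h_right=2, diff=0 [OK], height=3
All nodes satisfy the balance condition.
Result: Balanced
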